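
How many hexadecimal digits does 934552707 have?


934552707 in base 16 = 37B42483
Number of digits = 8

8 digits (base 16)


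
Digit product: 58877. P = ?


5 × 8 × 8 × 7 × 7 = 15680


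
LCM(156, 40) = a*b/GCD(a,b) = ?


GCD(156, 40) = 4
LCM = 156*40/4 = 6240/4 = 1560

LCM = 1560


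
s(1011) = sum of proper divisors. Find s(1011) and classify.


Proper divisors: 1, 3, 337
Sum = 1 + 3 + 337 = 341
341 < 1011 → deficient

s(1011) = 341 (deficient)


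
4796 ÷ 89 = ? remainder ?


4796 = 89 * 53 + 79
Check: 4717 + 79 = 4796

q = 53, r = 79


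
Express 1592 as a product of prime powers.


1592 / 2 = 796
796 / 2 = 398
398 / 2 = 199
199 / 199 = 1
1592 = 2^3 × 199


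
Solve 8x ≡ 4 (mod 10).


GCD(8, 10) = 2 divides 4
Divide: 4x ≡ 2 (mod 5)
x ≡ 3 (mod 5)


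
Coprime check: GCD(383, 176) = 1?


Euclidean algorithm:
383 = 2 * 176 + 31
176 = 5 * 31 + 21
31 = 1 * 21 + 10
21 = 2 * 10 + 1
10 = 10 * 1 + 0
GCD(383, 176) = 1

Yes, coprime (GCD = 1)


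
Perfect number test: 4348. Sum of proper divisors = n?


Proper divisors of 4348: 1, 2, 4, 1087, 2174
Sum = 1 + 2 + 4 + 1087 + 2174 = 3268

No, 4348 is not perfect (3268 ≠ 4348)


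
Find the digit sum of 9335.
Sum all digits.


9 + 3 + 3 + 5 = 20


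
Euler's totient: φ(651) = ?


651 = 3 × 7 × 31
Prime factors: 3, 7, 31
φ(651) = 651 × (1-1/3) × (1-1/7) × (1-1/31)
= 651 × 2/3 × 6/7 × 30/31 = 360

φ(651) = 360


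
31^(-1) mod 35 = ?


Use the extended Euclidean algorithm on (35, 31); each row r = 35*s + 31*t:
r=35, s=1, t=0
r=31, s=0, t=1
q=1: r=4, s=1, t=-1   [35*(1) + 31*(-1) = 4]
q=7: r=3, s=-7, t=8   [35*(-7) + 31*(8) = 3]
q=1: r=1, s=8, t=-9   [35*(8) + 31*(-9) = 1]
q=3: r=0, s=-31, t=35   [35*(-31) + 31*(35) = 0]
GCD = 1 with t = -9, so 31*(-9) ≡ 1 (mod 35)
Inverse = -9 mod 35 = 26
Check: 31 * 26 = 806 ≡ 1 (mod 35)

31^(-1) ≡ 26 (mod 35)


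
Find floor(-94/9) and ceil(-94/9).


-94/9 = -10.4444
floor = -11
ceil = -10

floor = -11, ceil = -10


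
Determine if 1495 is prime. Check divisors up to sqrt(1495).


1495 / 5 = 299 (exact division)
1495 is NOT prime.

No, 1495 is not prime


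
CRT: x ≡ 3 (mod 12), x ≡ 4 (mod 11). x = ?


M = 12*11 = 132
M1 = M/12 = 11, M2 = M/11 = 12
M1^(-1) mod 12 = 11, M2^(-1) mod 11 = 1
x = 3*11*11 + 4*12*1 = 411
411 mod 132 = 15
Check: 15 mod 12 = 3 ✓, 15 mod 11 = 4 ✓

x ≡ 15 (mod 132)


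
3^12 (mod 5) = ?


3^1 mod 5 = 3
3^2 mod 5 = 4
3^3 mod 5 = 2
3^4 mod 5 = 1
3^5 mod 5 = 3
3^6 mod 5 = 4
3^7 mod 5 = 2
3^8 mod 5 = 1
3^9 mod 5 = 3
3^10 mod 5 = 4
3^11 mod 5 = 2
3^12 mod 5 = 1


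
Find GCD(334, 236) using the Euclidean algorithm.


334 = 1 * 236 + 98
236 = 2 * 98 + 40
98 = 2 * 40 + 18
40 = 2 * 18 + 4
18 = 4 * 4 + 2
4 = 2 * 2 + 0
GCD = 2


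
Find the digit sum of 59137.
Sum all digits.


5 + 9 + 1 + 3 + 7 = 25


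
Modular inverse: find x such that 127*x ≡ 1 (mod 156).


Use the extended Euclidean algorithm on (156, 127); each row r = 156*s + 127*t:
r=156, s=1, t=0
r=127, s=0, t=1
q=1: r=29, s=1, t=-1   [156*(1) + 127*(-1) = 29]
q=4: r=11, s=-4, t=5   [156*(-4) + 127*(5) = 11]
q=2: r=7, s=9, t=-11   [156*(9) + 127*(-11) = 7]
q=1: r=4, s=-13, t=16   [156*(-13) + 127*(16) = 4]
q=1: r=3, s=22, t=-27   [156*(22) + 127*(-27) = 3]
q=1: r=1, s=-35, t=43   [156*(-35) + 127*(43) = 1]
q=3: r=0, s=127, t=-156   [156*(127) + 127*(-156) = 0]
GCD = 1 with t = 43, so 127*(43) ≡ 1 (mod 156)
Inverse = 43 mod 156 = 43
Check: 127 * 43 = 5461 ≡ 1 (mod 156)

127^(-1) ≡ 43 (mod 156)


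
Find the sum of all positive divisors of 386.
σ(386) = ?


Divisors of 386: 1, 2, 193, 386
Sum = 1 + 2 + 193 + 386 = 582

σ(386) = 582


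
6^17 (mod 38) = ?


6^1 mod 38 = 6
6^2 mod 38 = 36
6^3 mod 38 = 26
6^4 mod 38 = 4
6^5 mod 38 = 24
6^6 mod 38 = 30
6^7 mod 38 = 28
6^8 mod 38 = 16
6^9 mod 38 = 20
6^10 mod 38 = 6
6^11 mod 38 = 36
6^12 mod 38 = 26
6^13 mod 38 = 4
6^14 mod 38 = 24
6^15 mod 38 = 30
6^16 mod 38 = 28
6^17 mod 38 = 16


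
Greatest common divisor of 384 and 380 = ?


384 = 1 * 380 + 4
380 = 95 * 4 + 0
GCD = 4


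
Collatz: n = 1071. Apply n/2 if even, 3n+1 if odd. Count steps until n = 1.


1071 → 3214 → 1607 → 4822 → 2411 → 7234 → 3617 → 10852 → 5426 → 2713 → 8140 → 4070 → 2035 → 6106 → 3053 → 9160 → 4580 → 2290 → 1145 → 3436 → 1718 → 859 → 2578 → 1289 → 3868 → 1934 → 967 → 2902 → 1451 → 4354 → 2177 → 6532 → 3266 → 1633 → 4900 → 2450 → 1225 → 3676 → 1838 → 919 → 2758 → 1379 → 4138 → 2069 → 6208 → 3104 → 1552 → 776 → 388 → 194 → 97 → 292 → 146 → 73 → 220 → 110 → 55 → 166 → 83 → 250 → 125 → 376 → 188 → 94 → 47 → 142 → 71 → 214 → 107 → 322 → 161 → 484 → 242 → 121 → 364 → 182 → 91 → 274 → 137 → 412 → 206 → 103 → 310 → 155 → 466 → 233 → 700 → 350 → 175 → 526 → 263 → 790 → 395 → 1186 → 593 → 1780 → 890 → 445 → 1336 → 668 → 334 → 167 → 502 → 251 → 754 → 377 → 1132 → 566 → 283 → 850 → 425 → 1276 → 638 → 319 → 958 → 479 → 1438 → 719 → 2158 → 1079 → 3238 → 1619 → 4858 → 2429 → 7288 → 3644 → 1822 → 911 → 2734 → 1367 → 4102 → 2051 → 6154 → 3077 → 9232 → 4616 → 2308 → 1154 → 577 → 1732 → 866 → 433 → 1300 → 650 → 325 → 976 → 488 → 244 → 122 → 61 → 184 → 92 → 46 → 23 → 70 → 35 → 106 → 53 → 160 → 80 → 40 → 20 → 10 → 5 → 16 → 8 → 4 → 2 → 1
Total steps = 168

168 steps


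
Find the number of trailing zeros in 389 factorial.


floor(389/5) = 77
floor(389/25) = 15
floor(389/125) = 3
Total = 95

95 trailing zeros


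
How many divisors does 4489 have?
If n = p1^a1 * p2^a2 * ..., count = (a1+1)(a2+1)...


4489 = 67^2
d(4489) = (2+1) = 3

3 divisors


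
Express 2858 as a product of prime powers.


2858 / 2 = 1429
1429 / 1429 = 1
2858 = 2 × 1429


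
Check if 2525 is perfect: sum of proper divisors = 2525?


Proper divisors of 2525: 1, 5, 25, 101, 505
Sum = 1 + 5 + 25 + 101 + 505 = 637

No, 2525 is not perfect (637 ≠ 2525)


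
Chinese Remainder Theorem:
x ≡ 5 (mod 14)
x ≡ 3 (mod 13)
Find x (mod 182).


M = 14*13 = 182
M1 = M/14 = 13, M2 = M/13 = 14
M1^(-1) mod 14 = 13, M2^(-1) mod 13 = 1
x = 5*13*13 + 3*14*1 = 887
887 mod 182 = 159
Check: 159 mod 14 = 5 ✓, 159 mod 13 = 3 ✓

x ≡ 159 (mod 182)


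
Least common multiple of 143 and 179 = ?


GCD(143, 179) = 1
LCM = 143*179/1 = 25597/1 = 25597

LCM = 25597


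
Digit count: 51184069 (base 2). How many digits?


51184069 in base 2 = 11000011010000000111000101
Number of digits = 26

26 digits (base 2)


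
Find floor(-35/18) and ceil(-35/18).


-35/18 = -1.9444
floor = -2
ceil = -1

floor = -2, ceil = -1


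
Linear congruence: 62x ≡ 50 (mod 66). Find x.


GCD(62, 66) = 2 divides 50
Divide: 31x ≡ 25 (mod 33)
x ≡ 4 (mod 33)


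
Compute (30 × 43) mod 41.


30 × 43 = 1290
1290 mod 41 = 19


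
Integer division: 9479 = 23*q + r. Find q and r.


9479 = 23 * 412 + 3
Check: 9476 + 3 = 9479

q = 412, r = 3


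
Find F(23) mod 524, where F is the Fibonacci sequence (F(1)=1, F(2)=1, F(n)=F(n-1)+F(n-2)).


F(k) mod 524 for k=1..23:
1, 1, 2, 3, 5, 8, 13, 21, 34, 55, 89, 144, 233, 377, 86, 463, 25, 488, 513, 477, 466, 419, 361
F(23) mod 524 = 361


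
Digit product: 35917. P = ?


3 × 5 × 9 × 1 × 7 = 945


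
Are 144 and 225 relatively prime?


Euclidean algorithm:
225 = 1 * 144 + 81
144 = 1 * 81 + 63
81 = 1 * 63 + 18
63 = 3 * 18 + 9
18 = 2 * 9 + 0
GCD(144, 225) = 9

No, not coprime (GCD = 9)


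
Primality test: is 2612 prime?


2612 / 2 = 1306 (exact division)
2612 is NOT prime.

No, 2612 is not prime


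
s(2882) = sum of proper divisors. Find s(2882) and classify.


Proper divisors: 1, 2, 11, 22, 131, 262, 1441
Sum = 1 + 2 + 11 + 22 + 131 + 262 + 1441 = 1870
1870 < 2882 → deficient

s(2882) = 1870 (deficient)


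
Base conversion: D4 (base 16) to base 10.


D4 (base 16) = 212 (decimal)
212 (decimal) = 212 (base 10)


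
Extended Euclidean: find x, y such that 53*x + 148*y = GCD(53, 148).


Tabular extended Euclidean (each row: r = 53*s + 148*t):
r=53, s=1, t=0
r=148, s=0, t=1
q=0: r=53, s=1, t=0   [53*(1) + 148*(0) = 53]
q=2: r=42, s=-2, t=1   [53*(-2) + 148*(1) = 42]
q=1: r=11, s=3, t=-1   [53*(3) + 148*(-1) = 11]
q=3: r=9, s=-11, t=4   [53*(-11) + 148*(4) = 9]
q=1: r=2, s=14, t=-5   [53*(14) + 148*(-5) = 2]
q=4: r=1, s=-67, t=24   [53*(-67) + 148*(24) = 1]
q=2: r=0, s=148, t=-53   [53*(148) + 148*(-53) = 0]
GCD = 1; from the row with r=1: x=-67, y=24
Check: 53*(-67) + 148*(24) = -3551 + 3552 = 1

GCD = 1, x = -67, y = 24


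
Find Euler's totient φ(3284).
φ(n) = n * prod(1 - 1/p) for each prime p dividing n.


3284 = 2^2 × 821
Prime factors: 2, 821
φ(3284) = 3284 × (1-1/2) × (1-1/821)
= 3284 × 1/2 × 820/821 = 1640

φ(3284) = 1640


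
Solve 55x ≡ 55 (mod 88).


GCD(55, 88) = 11 divides 55
Divide: 5x ≡ 5 (mod 8)
x ≡ 1 (mod 8)


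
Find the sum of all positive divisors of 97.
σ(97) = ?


Divisors of 97: 1, 97
Sum = 1 + 97 = 98

σ(97) = 98


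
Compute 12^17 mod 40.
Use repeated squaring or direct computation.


12^1 mod 40 = 12
12^2 mod 40 = 24
12^3 mod 40 = 8
12^4 mod 40 = 16
12^5 mod 40 = 32
12^6 mod 40 = 24
12^7 mod 40 = 8
12^8 mod 40 = 16
12^9 mod 40 = 32
12^10 mod 40 = 24
12^11 mod 40 = 8
12^12 mod 40 = 16
12^13 mod 40 = 32
12^14 mod 40 = 24
12^15 mod 40 = 8
12^16 mod 40 = 16
12^17 mod 40 = 32


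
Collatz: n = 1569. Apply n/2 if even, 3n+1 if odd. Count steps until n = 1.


1569 → 4708 → 2354 → 1177 → 3532 → 1766 → 883 → 2650 → 1325 → 3976 → 1988 → 994 → 497 → 1492 → 746 → 373 → 1120 → 560 → 280 → 140 → 70 → 35 → 106 → 53 → 160 → 80 → 40 → 20 → 10 → 5 → 16 → 8 → 4 → 2 → 1
Total steps = 34

34 steps


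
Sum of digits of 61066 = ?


6 + 1 + 0 + 6 + 6 = 19


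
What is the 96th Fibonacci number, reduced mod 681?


F(k) mod 681 for k=1..96:
1, 1, 2, 3, 5, 8, 13, 21, 34, 55, 89, 144, 233, 377, 610, 306, 235, 541, 95, 636, 50, 5, 55, 60, 115, 175, 290, 465, 74, 539, 613, 471, 403, 193, 596, 108, 23, 131, 154, 285, 439, 43, 482, 525, 326, 170, 496, 666, 481, 466, 266, 51, 317, 368, 4, 372, 376, 67, 443, 510, 272, 101, 373, 474, 166, 640, 125, 84, 209, 293, 502, 114, 616, 49, 665, 33, 17, 50, 67, 117, 184, 301, 485, 105, 590, 14, 604, 618, 541, 478, 338, 135, 473, 608, 400, 327
F(96) mod 681 = 327


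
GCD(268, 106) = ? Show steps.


268 = 2 * 106 + 56
106 = 1 * 56 + 50
56 = 1 * 50 + 6
50 = 8 * 6 + 2
6 = 3 * 2 + 0
GCD = 2


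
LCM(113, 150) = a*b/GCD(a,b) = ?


GCD(113, 150) = 1
LCM = 113*150/1 = 16950/1 = 16950

LCM = 16950


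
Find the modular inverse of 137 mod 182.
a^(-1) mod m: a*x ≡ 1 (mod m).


Use the extended Euclidean algorithm on (182, 137); each row r = 182*s + 137*t:
r=182, s=1, t=0
r=137, s=0, t=1
q=1: r=45, s=1, t=-1   [182*(1) + 137*(-1) = 45]
q=3: r=2, s=-3, t=4   [182*(-3) + 137*(4) = 2]
q=22: r=1, s=67, t=-89   [182*(67) + 137*(-89) = 1]
q=2: r=0, s=-137, t=182   [182*(-137) + 137*(182) = 0]
GCD = 1 with t = -89, so 137*(-89) ≡ 1 (mod 182)
Inverse = -89 mod 182 = 93
Check: 137 * 93 = 12741 ≡ 1 (mod 182)

137^(-1) ≡ 93 (mod 182)


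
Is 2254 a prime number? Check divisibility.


2254 / 2 = 1127 (exact division)
2254 is NOT prime.

No, 2254 is not prime


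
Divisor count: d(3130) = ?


3130 = 2^1 × 5^1 × 313^1
d(3130) = (1+1) × (1+1) × (1+1) = 8

8 divisors


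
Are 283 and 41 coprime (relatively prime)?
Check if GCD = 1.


Euclidean algorithm:
283 = 6 * 41 + 37
41 = 1 * 37 + 4
37 = 9 * 4 + 1
4 = 4 * 1 + 0
GCD(283, 41) = 1

Yes, coprime (GCD = 1)


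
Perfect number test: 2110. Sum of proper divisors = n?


Proper divisors of 2110: 1, 2, 5, 10, 211, 422, 1055
Sum = 1 + 2 + 5 + 10 + 211 + 422 + 1055 = 1706

No, 2110 is not perfect (1706 ≠ 2110)


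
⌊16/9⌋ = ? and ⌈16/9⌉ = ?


16/9 = 1.7778
floor = 1
ceil = 2

floor = 1, ceil = 2


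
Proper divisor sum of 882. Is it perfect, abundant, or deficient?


Proper divisors: 1, 2, 3, 6, 7, 9, 14, 18, 21, 42, 49, 63, 98, 126, 147, 294, 441
Sum = 1 + 2 + 3 + 6 + 7 + 9 + 14 + 18 + 21 + 42 + 49 + 63 + 98 + 126 + 147 + 294 + 441 = 1341
1341 > 882 → abundant

s(882) = 1341 (abundant)


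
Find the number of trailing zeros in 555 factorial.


floor(555/5) = 111
floor(555/25) = 22
floor(555/125) = 4
Total = 137

137 trailing zeros


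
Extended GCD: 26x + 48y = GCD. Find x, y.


Tabular extended Euclidean (each row: r = 26*s + 48*t):
r=26, s=1, t=0
r=48, s=0, t=1
q=0: r=26, s=1, t=0   [26*(1) + 48*(0) = 26]
q=1: r=22, s=-1, t=1   [26*(-1) + 48*(1) = 22]
q=1: r=4, s=2, t=-1   [26*(2) + 48*(-1) = 4]
q=5: r=2, s=-11, t=6   [26*(-11) + 48*(6) = 2]
q=2: r=0, s=24, t=-13   [26*(24) + 48*(-13) = 0]
GCD = 2; from the row with r=2: x=-11, y=6
Check: 26*(-11) + 48*(6) = -286 + 288 = 2

GCD = 2, x = -11, y = 6


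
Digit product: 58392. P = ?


5 × 8 × 3 × 9 × 2 = 2160


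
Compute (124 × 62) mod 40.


124 × 62 = 7688
7688 mod 40 = 8


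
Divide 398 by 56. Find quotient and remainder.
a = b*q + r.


398 = 56 * 7 + 6
Check: 392 + 6 = 398

q = 7, r = 6


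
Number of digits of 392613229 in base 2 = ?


392613229 in base 2 = 10111011001101100110101101101
Number of digits = 29

29 digits (base 2)


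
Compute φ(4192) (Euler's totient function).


4192 = 2^5 × 131
Prime factors: 2, 131
φ(4192) = 4192 × (1-1/2) × (1-1/131)
= 4192 × 1/2 × 130/131 = 2080

φ(4192) = 2080


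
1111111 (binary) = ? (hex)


1111111 (base 2) = 127 (decimal)
127 (decimal) = 7F (base 16)


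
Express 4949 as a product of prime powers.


4949 / 7 = 707
707 / 7 = 101
101 / 101 = 1
4949 = 7^2 × 101


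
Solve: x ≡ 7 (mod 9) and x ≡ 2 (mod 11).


M = 9*11 = 99
M1 = M/9 = 11, M2 = M/11 = 9
M1^(-1) mod 9 = 5, M2^(-1) mod 11 = 5
x = 7*11*5 + 2*9*5 = 475
475 mod 99 = 79
Check: 79 mod 9 = 7 ✓, 79 mod 11 = 2 ✓

x ≡ 79 (mod 99)


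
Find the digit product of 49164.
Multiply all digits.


4 × 9 × 1 × 6 × 4 = 864


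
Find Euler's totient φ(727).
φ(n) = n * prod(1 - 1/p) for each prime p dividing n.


727 = 727
Prime factors: 727
φ(727) = 727 × (1-1/727)
= 727 × 726/727 = 726

φ(727) = 726


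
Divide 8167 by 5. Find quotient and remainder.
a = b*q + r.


8167 = 5 * 1633 + 2
Check: 8165 + 2 = 8167

q = 1633, r = 2


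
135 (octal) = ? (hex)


135 (base 8) = 93 (decimal)
93 (decimal) = 5D (base 16)


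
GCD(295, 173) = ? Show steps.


295 = 1 * 173 + 122
173 = 1 * 122 + 51
122 = 2 * 51 + 20
51 = 2 * 20 + 11
20 = 1 * 11 + 9
11 = 1 * 9 + 2
9 = 4 * 2 + 1
2 = 2 * 1 + 0
GCD = 1


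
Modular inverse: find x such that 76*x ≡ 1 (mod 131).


Use the extended Euclidean algorithm on (131, 76); each row r = 131*s + 76*t:
r=131, s=1, t=0
r=76, s=0, t=1
q=1: r=55, s=1, t=-1   [131*(1) + 76*(-1) = 55]
q=1: r=21, s=-1, t=2   [131*(-1) + 76*(2) = 21]
q=2: r=13, s=3, t=-5   [131*(3) + 76*(-5) = 13]
q=1: r=8, s=-4, t=7   [131*(-4) + 76*(7) = 8]
q=1: r=5, s=7, t=-12   [131*(7) + 76*(-12) = 5]
q=1: r=3, s=-11, t=19   [131*(-11) + 76*(19) = 3]
q=1: r=2, s=18, t=-31   [131*(18) + 76*(-31) = 2]
q=1: r=1, s=-29, t=50   [131*(-29) + 76*(50) = 1]
q=2: r=0, s=76, t=-131   [131*(76) + 76*(-131) = 0]
GCD = 1 with t = 50, so 76*(50) ≡ 1 (mod 131)
Inverse = 50 mod 131 = 50
Check: 76 * 50 = 3800 ≡ 1 (mod 131)

76^(-1) ≡ 50 (mod 131)


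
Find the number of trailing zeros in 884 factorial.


floor(884/5) = 176
floor(884/25) = 35
floor(884/125) = 7
floor(884/625) = 1
Total = 219

219 trailing zeros


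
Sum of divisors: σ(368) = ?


Divisors of 368: 1, 2, 4, 8, 16, 23, 46, 92, 184, 368
Sum = 1 + 2 + 4 + 8 + 16 + 23 + 46 + 92 + 184 + 368 = 744

σ(368) = 744


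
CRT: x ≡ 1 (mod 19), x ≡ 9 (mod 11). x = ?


M = 19*11 = 209
M1 = M/19 = 11, M2 = M/11 = 19
M1^(-1) mod 19 = 7, M2^(-1) mod 11 = 7
x = 1*11*7 + 9*19*7 = 1274
1274 mod 209 = 20
Check: 20 mod 19 = 1 ✓, 20 mod 11 = 9 ✓

x ≡ 20 (mod 209)


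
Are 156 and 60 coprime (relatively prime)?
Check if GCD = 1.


Euclidean algorithm:
156 = 2 * 60 + 36
60 = 1 * 36 + 24
36 = 1 * 24 + 12
24 = 2 * 12 + 0
GCD(156, 60) = 12

No, not coprime (GCD = 12)


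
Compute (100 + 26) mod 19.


100 + 26 = 126
126 mod 19 = 12


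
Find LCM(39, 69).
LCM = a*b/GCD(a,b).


GCD(39, 69) = 3
LCM = 39*69/3 = 2691/3 = 897

LCM = 897


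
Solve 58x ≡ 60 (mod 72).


GCD(58, 72) = 2 divides 60
Divide: 29x ≡ 30 (mod 36)
x ≡ 6 (mod 36)


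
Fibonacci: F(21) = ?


Sequence: 1, 1, 2, 3, 5, 8, 13, 21, 34, 55, 89, 144, 233, 377, 610, 987, 1597, 2584, 4181, 6765, 10946
F(21) = 10946


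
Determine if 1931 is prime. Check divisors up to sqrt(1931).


Check divisors up to sqrt(1931) = 43.9431
No divisors found.
1931 is prime.

Yes, 1931 is prime


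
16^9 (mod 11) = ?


16^1 mod 11 = 5
16^2 mod 11 = 3
16^3 mod 11 = 4
16^4 mod 11 = 9
16^5 mod 11 = 1
16^6 mod 11 = 5
16^7 mod 11 = 3
16^8 mod 11 = 4
16^9 mod 11 = 9


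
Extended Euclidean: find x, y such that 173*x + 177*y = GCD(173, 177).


Tabular extended Euclidean (each row: r = 173*s + 177*t):
r=173, s=1, t=0
r=177, s=0, t=1
q=0: r=173, s=1, t=0   [173*(1) + 177*(0) = 173]
q=1: r=4, s=-1, t=1   [173*(-1) + 177*(1) = 4]
q=43: r=1, s=44, t=-43   [173*(44) + 177*(-43) = 1]
q=4: r=0, s=-177, t=173   [173*(-177) + 177*(173) = 0]
GCD = 1; from the row with r=1: x=44, y=-43
Check: 173*(44) + 177*(-43) = 7612 - 7611 = 1

GCD = 1, x = 44, y = -43


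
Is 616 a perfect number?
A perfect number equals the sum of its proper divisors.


Proper divisors of 616: 1, 2, 4, 7, 8, 11, 14, 22, 28, 44, 56, 77, 88, 154, 308
Sum = 1 + 2 + 4 + 7 + 8 + 11 + 14 + 22 + 28 + 44 + 56 + 77 + 88 + 154 + 308 = 824

No, 616 is not perfect (824 ≠ 616)


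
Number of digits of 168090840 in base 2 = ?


168090840 in base 2 = 1010000001001101110011011000
Number of digits = 28

28 digits (base 2)


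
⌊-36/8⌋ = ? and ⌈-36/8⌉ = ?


-36/8 = -4.5000
floor = -5
ceil = -4

floor = -5, ceil = -4


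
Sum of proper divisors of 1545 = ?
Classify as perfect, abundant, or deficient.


Proper divisors: 1, 3, 5, 15, 103, 309, 515
Sum = 1 + 3 + 5 + 15 + 103 + 309 + 515 = 951
951 < 1545 → deficient

s(1545) = 951 (deficient)


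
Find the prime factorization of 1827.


1827 / 3 = 609
609 / 3 = 203
203 / 7 = 29
29 / 29 = 1
1827 = 3^2 × 7 × 29


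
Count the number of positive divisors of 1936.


1936 = 2^4 × 11^2
d(1936) = (4+1) × (2+1) = 15

15 divisors


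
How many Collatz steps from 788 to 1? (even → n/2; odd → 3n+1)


788 → 394 → 197 → 592 → 296 → 148 → 74 → 37 → 112 → 56 → 28 → 14 → 7 → 22 → 11 → 34 → 17 → 52 → 26 → 13 → 40 → 20 → 10 → 5 → 16 → 8 → 4 → 2 → 1
Total steps = 28

28 steps


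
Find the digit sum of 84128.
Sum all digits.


8 + 4 + 1 + 2 + 8 = 23


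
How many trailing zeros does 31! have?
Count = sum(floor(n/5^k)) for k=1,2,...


floor(31/5) = 6
floor(31/25) = 1
Total = 7

7 trailing zeros


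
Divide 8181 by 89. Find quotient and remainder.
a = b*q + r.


8181 = 89 * 91 + 82
Check: 8099 + 82 = 8181

q = 91, r = 82


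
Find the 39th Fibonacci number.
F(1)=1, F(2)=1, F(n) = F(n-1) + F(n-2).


Sequence: 1, 1, 2, 3, 5, 8, 13, 21, 34, 55, 89, 144, 233, 377, 610, 987, 1597, 2584, 4181, 6765, 10946, 17711, 28657, 46368, 75025, 121393, 196418, 317811, 514229, 832040, 1346269, 2178309, 3524578, 5702887, 9227465, 14930352, 24157817, 39088169, 63245986
F(39) = 63245986


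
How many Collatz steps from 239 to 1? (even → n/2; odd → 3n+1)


239 → 718 → 359 → 1078 → 539 → 1618 → 809 → 2428 → 1214 → 607 → 1822 → 911 → 2734 → 1367 → 4102 → 2051 → 6154 → 3077 → 9232 → 4616 → 2308 → 1154 → 577 → 1732 → 866 → 433 → 1300 → 650 → 325 → 976 → 488 → 244 → 122 → 61 → 184 → 92 → 46 → 23 → 70 → 35 → 106 → 53 → 160 → 80 → 40 → 20 → 10 → 5 → 16 → 8 → 4 → 2 → 1
Total steps = 52

52 steps


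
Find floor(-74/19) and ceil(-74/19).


-74/19 = -3.8947
floor = -4
ceil = -3

floor = -4, ceil = -3


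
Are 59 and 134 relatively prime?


Euclidean algorithm:
134 = 2 * 59 + 16
59 = 3 * 16 + 11
16 = 1 * 11 + 5
11 = 2 * 5 + 1
5 = 5 * 1 + 0
GCD(59, 134) = 1

Yes, coprime (GCD = 1)


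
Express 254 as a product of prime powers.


254 / 2 = 127
127 / 127 = 1
254 = 2 × 127


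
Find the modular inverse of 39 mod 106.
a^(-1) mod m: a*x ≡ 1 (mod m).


Use the extended Euclidean algorithm on (106, 39); each row r = 106*s + 39*t:
r=106, s=1, t=0
r=39, s=0, t=1
q=2: r=28, s=1, t=-2   [106*(1) + 39*(-2) = 28]
q=1: r=11, s=-1, t=3   [106*(-1) + 39*(3) = 11]
q=2: r=6, s=3, t=-8   [106*(3) + 39*(-8) = 6]
q=1: r=5, s=-4, t=11   [106*(-4) + 39*(11) = 5]
q=1: r=1, s=7, t=-19   [106*(7) + 39*(-19) = 1]
q=5: r=0, s=-39, t=106   [106*(-39) + 39*(106) = 0]
GCD = 1 with t = -19, so 39*(-19) ≡ 1 (mod 106)
Inverse = -19 mod 106 = 87
Check: 39 * 87 = 3393 ≡ 1 (mod 106)

39^(-1) ≡ 87 (mod 106)


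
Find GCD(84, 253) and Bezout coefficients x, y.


Tabular extended Euclidean (each row: r = 84*s + 253*t):
r=84, s=1, t=0
r=253, s=0, t=1
q=0: r=84, s=1, t=0   [84*(1) + 253*(0) = 84]
q=3: r=1, s=-3, t=1   [84*(-3) + 253*(1) = 1]
q=84: r=0, s=253, t=-84   [84*(253) + 253*(-84) = 0]
GCD = 1; from the row with r=1: x=-3, y=1
Check: 84*(-3) + 253*(1) = -252 + 253 = 1

GCD = 1, x = -3, y = 1


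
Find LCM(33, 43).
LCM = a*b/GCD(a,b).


GCD(33, 43) = 1
LCM = 33*43/1 = 1419/1 = 1419

LCM = 1419


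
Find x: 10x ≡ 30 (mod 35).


GCD(10, 35) = 5 divides 30
Divide: 2x ≡ 6 (mod 7)
x ≡ 3 (mod 7)


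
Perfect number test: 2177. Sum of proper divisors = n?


Proper divisors of 2177: 1, 7, 311
Sum = 1 + 7 + 311 = 319

No, 2177 is not perfect (319 ≠ 2177)


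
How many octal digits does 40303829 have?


40303829 in base 8 = 231576325
Number of digits = 9

9 digits (base 8)


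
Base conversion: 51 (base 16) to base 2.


51 (base 16) = 81 (decimal)
81 (decimal) = 1010001 (base 2)


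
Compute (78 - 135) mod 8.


78 - 135 = -57
-57 mod 8 = 7


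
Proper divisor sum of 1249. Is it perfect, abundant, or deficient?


Proper divisors: 1
Sum = 1 = 1
1 < 1249 → deficient

s(1249) = 1 (deficient)


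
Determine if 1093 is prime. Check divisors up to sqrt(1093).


Check divisors up to sqrt(1093) = 33.0606
No divisors found.
1093 is prime.

Yes, 1093 is prime


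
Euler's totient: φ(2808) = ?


2808 = 2^3 × 3^3 × 13
Prime factors: 2, 3, 13
φ(2808) = 2808 × (1-1/2) × (1-1/3) × (1-1/13)
= 2808 × 1/2 × 2/3 × 12/13 = 864

φ(2808) = 864


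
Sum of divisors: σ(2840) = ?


Divisors of 2840: 1, 2, 4, 5, 8, 10, 20, 40, 71, 142, 284, 355, 568, 710, 1420, 2840
Sum = 1 + 2 + 4 + 5 + 8 + 10 + 20 + 40 + 71 + 142 + 284 + 355 + 568 + 710 + 1420 + 2840 = 6480

σ(2840) = 6480


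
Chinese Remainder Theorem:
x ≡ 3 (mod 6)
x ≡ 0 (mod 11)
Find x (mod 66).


M = 6*11 = 66
M1 = M/6 = 11, M2 = M/11 = 6
M1^(-1) mod 6 = 5, M2^(-1) mod 11 = 2
x = 3*11*5 + 0*6*2 = 165
165 mod 66 = 33
Check: 33 mod 6 = 3 ✓, 33 mod 11 = 0 ✓

x ≡ 33 (mod 66)


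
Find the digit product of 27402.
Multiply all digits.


2 × 7 × 4 × 0 × 2 = 0


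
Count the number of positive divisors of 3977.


3977 = 41^1 × 97^1
d(3977) = (1+1) × (1+1) = 4

4 divisors


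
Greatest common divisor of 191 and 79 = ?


191 = 2 * 79 + 33
79 = 2 * 33 + 13
33 = 2 * 13 + 7
13 = 1 * 7 + 6
7 = 1 * 6 + 1
6 = 6 * 1 + 0
GCD = 1


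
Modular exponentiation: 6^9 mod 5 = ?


6^1 mod 5 = 1
6^2 mod 5 = 1
6^3 mod 5 = 1
6^4 mod 5 = 1
6^5 mod 5 = 1
6^6 mod 5 = 1
6^7 mod 5 = 1
6^8 mod 5 = 1
6^9 mod 5 = 1


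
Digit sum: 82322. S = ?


8 + 2 + 3 + 2 + 2 = 17


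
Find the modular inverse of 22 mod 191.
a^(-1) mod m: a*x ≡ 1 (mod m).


Use the extended Euclidean algorithm on (191, 22); each row r = 191*s + 22*t:
r=191, s=1, t=0
r=22, s=0, t=1
q=8: r=15, s=1, t=-8   [191*(1) + 22*(-8) = 15]
q=1: r=7, s=-1, t=9   [191*(-1) + 22*(9) = 7]
q=2: r=1, s=3, t=-26   [191*(3) + 22*(-26) = 1]
q=7: r=0, s=-22, t=191   [191*(-22) + 22*(191) = 0]
GCD = 1 with t = -26, so 22*(-26) ≡ 1 (mod 191)
Inverse = -26 mod 191 = 165
Check: 22 * 165 = 3630 ≡ 1 (mod 191)

22^(-1) ≡ 165 (mod 191)


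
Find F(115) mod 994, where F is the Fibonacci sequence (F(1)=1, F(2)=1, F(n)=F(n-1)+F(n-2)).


F(k) mod 994 for k=1..115:
1, 1, 2, 3, 5, 8, 13, 21, 34, 55, 89, 144, 233, 377, 610, 987, 603, 596, 205, 801, 12, 813, 825, 644, 475, 125, 600, 725, 331, 62, 393, 455, 848, 309, 163, 472, 635, 113, 748, 861, 615, 482, 103, 585, 688, 279, 967, 252, 225, 477, 702, 185, 887, 78, 965, 49, 20, 69, 89, 158, 247, 405, 652, 63, 715, 778, 499, 283, 782, 71, 853, 924, 783, 713, 502, 221, 723, 944, 673, 623, 302, 925, 233, 164, 397, 561, 958, 525, 489, 20, 509, 529, 44, 573, 617, 196, 813, 15, 828, 843, 677, 526, 209, 735, 944, 685, 635, 326, 961, 293, 260, 553, 813, 372, 191
F(115) mod 994 = 191


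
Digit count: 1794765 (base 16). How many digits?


1794765 in base 16 = 1B62CD
Number of digits = 6

6 digits (base 16)


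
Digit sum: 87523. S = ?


8 + 7 + 5 + 2 + 3 = 25


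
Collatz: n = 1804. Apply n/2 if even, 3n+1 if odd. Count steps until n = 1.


1804 → 902 → 451 → 1354 → 677 → 2032 → 1016 → 508 → 254 → 127 → 382 → 191 → 574 → 287 → 862 → 431 → 1294 → 647 → 1942 → 971 → 2914 → 1457 → 4372 → 2186 → 1093 → 3280 → 1640 → 820 → 410 → 205 → 616 → 308 → 154 → 77 → 232 → 116 → 58 → 29 → 88 → 44 → 22 → 11 → 34 → 17 → 52 → 26 → 13 → 40 → 20 → 10 → 5 → 16 → 8 → 4 → 2 → 1
Total steps = 55

55 steps


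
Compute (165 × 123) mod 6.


165 × 123 = 20295
20295 mod 6 = 3


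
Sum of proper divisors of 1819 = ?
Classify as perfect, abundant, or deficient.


Proper divisors: 1, 17, 107
Sum = 1 + 17 + 107 = 125
125 < 1819 → deficient

s(1819) = 125 (deficient)


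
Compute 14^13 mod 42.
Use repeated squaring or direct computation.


14^1 mod 42 = 14
14^2 mod 42 = 28
14^3 mod 42 = 14
14^4 mod 42 = 28
14^5 mod 42 = 14
14^6 mod 42 = 28
14^7 mod 42 = 14
14^8 mod 42 = 28
14^9 mod 42 = 14
14^10 mod 42 = 28
14^11 mod 42 = 14
14^12 mod 42 = 28
14^13 mod 42 = 14


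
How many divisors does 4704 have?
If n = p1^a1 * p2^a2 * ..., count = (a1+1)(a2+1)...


4704 = 2^5 × 3^1 × 7^2
d(4704) = (5+1) × (1+1) × (2+1) = 36

36 divisors


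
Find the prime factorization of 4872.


4872 / 2 = 2436
2436 / 2 = 1218
1218 / 2 = 609
609 / 3 = 203
203 / 7 = 29
29 / 29 = 1
4872 = 2^3 × 3 × 7 × 29


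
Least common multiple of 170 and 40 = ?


GCD(170, 40) = 10
LCM = 170*40/10 = 6800/10 = 680

LCM = 680


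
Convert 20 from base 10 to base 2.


20 (base 10) = 20 (decimal)
20 (decimal) = 10100 (base 2)


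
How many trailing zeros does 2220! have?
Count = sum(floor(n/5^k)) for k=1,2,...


floor(2220/5) = 444
floor(2220/25) = 88
floor(2220/125) = 17
floor(2220/625) = 3
Total = 552

552 trailing zeros


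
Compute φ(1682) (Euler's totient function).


1682 = 2 × 29^2
Prime factors: 2, 29
φ(1682) = 1682 × (1-1/2) × (1-1/29)
= 1682 × 1/2 × 28/29 = 812

φ(1682) = 812


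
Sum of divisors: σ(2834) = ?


Divisors of 2834: 1, 2, 13, 26, 109, 218, 1417, 2834
Sum = 1 + 2 + 13 + 26 + 109 + 218 + 1417 + 2834 = 4620

σ(2834) = 4620


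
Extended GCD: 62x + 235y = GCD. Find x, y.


Tabular extended Euclidean (each row: r = 62*s + 235*t):
r=62, s=1, t=0
r=235, s=0, t=1
q=0: r=62, s=1, t=0   [62*(1) + 235*(0) = 62]
q=3: r=49, s=-3, t=1   [62*(-3) + 235*(1) = 49]
q=1: r=13, s=4, t=-1   [62*(4) + 235*(-1) = 13]
q=3: r=10, s=-15, t=4   [62*(-15) + 235*(4) = 10]
q=1: r=3, s=19, t=-5   [62*(19) + 235*(-5) = 3]
q=3: r=1, s=-72, t=19   [62*(-72) + 235*(19) = 1]
q=3: r=0, s=235, t=-62   [62*(235) + 235*(-62) = 0]
GCD = 1; from the row with r=1: x=-72, y=19
Check: 62*(-72) + 235*(19) = -4464 + 4465 = 1

GCD = 1, x = -72, y = 19


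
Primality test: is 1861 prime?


Check divisors up to sqrt(1861) = 43.1393
No divisors found.
1861 is prime.

Yes, 1861 is prime


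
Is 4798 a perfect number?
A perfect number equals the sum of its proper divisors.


Proper divisors of 4798: 1, 2, 2399
Sum = 1 + 2 + 2399 = 2402

No, 4798 is not perfect (2402 ≠ 4798)


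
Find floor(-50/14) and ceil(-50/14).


-50/14 = -3.5714
floor = -4
ceil = -3

floor = -4, ceil = -3


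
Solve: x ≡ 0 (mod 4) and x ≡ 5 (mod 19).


M = 4*19 = 76
M1 = M/4 = 19, M2 = M/19 = 4
M1^(-1) mod 4 = 3, M2^(-1) mod 19 = 5
x = 0*19*3 + 5*4*5 = 100
100 mod 76 = 24
Check: 24 mod 4 = 0 ✓, 24 mod 19 = 5 ✓

x ≡ 24 (mod 76)


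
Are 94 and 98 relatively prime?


Euclidean algorithm:
98 = 1 * 94 + 4
94 = 23 * 4 + 2
4 = 2 * 2 + 0
GCD(94, 98) = 2

No, not coprime (GCD = 2)


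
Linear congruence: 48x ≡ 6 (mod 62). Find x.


GCD(48, 62) = 2 divides 6
Divide: 24x ≡ 3 (mod 31)
x ≡ 4 (mod 31)


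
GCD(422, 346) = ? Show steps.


422 = 1 * 346 + 76
346 = 4 * 76 + 42
76 = 1 * 42 + 34
42 = 1 * 34 + 8
34 = 4 * 8 + 2
8 = 4 * 2 + 0
GCD = 2


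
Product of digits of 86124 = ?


8 × 6 × 1 × 2 × 4 = 384


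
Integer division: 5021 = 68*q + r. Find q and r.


5021 = 68 * 73 + 57
Check: 4964 + 57 = 5021

q = 73, r = 57


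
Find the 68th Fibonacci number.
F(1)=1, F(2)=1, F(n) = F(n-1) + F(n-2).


Sequence: 1, 1, 2, 3, 5, 8, 13, 21, 34, 55, 89, 144, 233, 377, 610, 987, 1597, 2584, 4181, 6765, 10946, 17711, 28657, 46368, 75025, 121393, 196418, 317811, 514229, 832040, 1346269, 2178309, 3524578, 5702887, 9227465, 14930352, 24157817, 39088169, 63245986, 102334155, 165580141, 267914296, 433494437, 701408733, 1134903170, 1836311903, 2971215073, 4807526976, 7778742049, 12586269025, 20365011074, 32951280099, 53316291173, 86267571272, 139583862445, 225851433717, 365435296162, 591286729879, 956722026041, 1548008755920, 2504730781961, 4052739537881, 6557470319842, 10610209857723, 17167680177565, 27777890035288, 44945570212853, 72723460248141
F(68) = 72723460248141


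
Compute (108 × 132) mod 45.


108 × 132 = 14256
14256 mod 45 = 36


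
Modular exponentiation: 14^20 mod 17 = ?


14^1 mod 17 = 14
14^2 mod 17 = 9
14^3 mod 17 = 7
14^4 mod 17 = 13
14^5 mod 17 = 12
14^6 mod 17 = 15
14^7 mod 17 = 6
14^8 mod 17 = 16
14^9 mod 17 = 3
14^10 mod 17 = 8
14^11 mod 17 = 10
14^12 mod 17 = 4
14^13 mod 17 = 5
14^14 mod 17 = 2
14^15 mod 17 = 11
14^16 mod 17 = 1
14^17 mod 17 = 14
14^18 mod 17 = 9
14^19 mod 17 = 7
14^20 mod 17 = 13


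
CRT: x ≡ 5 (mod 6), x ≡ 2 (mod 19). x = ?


M = 6*19 = 114
M1 = M/6 = 19, M2 = M/19 = 6
M1^(-1) mod 6 = 1, M2^(-1) mod 19 = 16
x = 5*19*1 + 2*6*16 = 287
287 mod 114 = 59
Check: 59 mod 6 = 5 ✓, 59 mod 19 = 2 ✓

x ≡ 59 (mod 114)


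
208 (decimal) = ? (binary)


208 (base 10) = 208 (decimal)
208 (decimal) = 11010000 (base 2)


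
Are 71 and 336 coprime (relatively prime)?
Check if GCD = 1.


Euclidean algorithm:
336 = 4 * 71 + 52
71 = 1 * 52 + 19
52 = 2 * 19 + 14
19 = 1 * 14 + 5
14 = 2 * 5 + 4
5 = 1 * 4 + 1
4 = 4 * 1 + 0
GCD(71, 336) = 1

Yes, coprime (GCD = 1)


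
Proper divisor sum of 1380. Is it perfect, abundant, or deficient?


Proper divisors: 1, 2, 3, 4, 5, 6, 10, 12, 15, 20, 23, 30, 46, 60, 69, 92, 115, 138, 230, 276, 345, 460, 690
Sum = 1 + 2 + 3 + 4 + 5 + 6 + 10 + 12 + 15 + 20 + 23 + 30 + 46 + 60 + 69 + 92 + 115 + 138 + 230 + 276 + 345 + 460 + 690 = 2652
2652 > 1380 → abundant

s(1380) = 2652 (abundant)


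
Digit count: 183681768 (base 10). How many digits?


183681768 has 9 digits in base 10
floor(log10(183681768)) + 1 = floor(8.2641) + 1 = 9

9 digits (base 10)


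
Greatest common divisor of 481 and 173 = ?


481 = 2 * 173 + 135
173 = 1 * 135 + 38
135 = 3 * 38 + 21
38 = 1 * 21 + 17
21 = 1 * 17 + 4
17 = 4 * 4 + 1
4 = 4 * 1 + 0
GCD = 1


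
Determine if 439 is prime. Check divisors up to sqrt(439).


Check divisors up to sqrt(439) = 20.9523
No divisors found.
439 is prime.

Yes, 439 is prime


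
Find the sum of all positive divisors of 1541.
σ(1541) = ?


Divisors of 1541: 1, 23, 67, 1541
Sum = 1 + 23 + 67 + 1541 = 1632

σ(1541) = 1632


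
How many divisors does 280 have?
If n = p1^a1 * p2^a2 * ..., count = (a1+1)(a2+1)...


280 = 2^3 × 5^1 × 7^1
d(280) = (3+1) × (1+1) × (1+1) = 16

16 divisors


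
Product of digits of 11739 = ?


1 × 1 × 7 × 3 × 9 = 189


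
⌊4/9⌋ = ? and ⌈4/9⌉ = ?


4/9 = 0.4444
floor = 0
ceil = 1

floor = 0, ceil = 1


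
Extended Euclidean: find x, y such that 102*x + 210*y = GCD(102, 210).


Tabular extended Euclidean (each row: r = 102*s + 210*t):
r=102, s=1, t=0
r=210, s=0, t=1
q=0: r=102, s=1, t=0   [102*(1) + 210*(0) = 102]
q=2: r=6, s=-2, t=1   [102*(-2) + 210*(1) = 6]
q=17: r=0, s=35, t=-17   [102*(35) + 210*(-17) = 0]
GCD = 6; from the row with r=6: x=-2, y=1
Check: 102*(-2) + 210*(1) = -204 + 210 = 6

GCD = 6, x = -2, y = 1


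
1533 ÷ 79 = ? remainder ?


1533 = 79 * 19 + 32
Check: 1501 + 32 = 1533

q = 19, r = 32


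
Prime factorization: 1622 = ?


1622 / 2 = 811
811 / 811 = 1
1622 = 2 × 811


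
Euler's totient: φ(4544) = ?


4544 = 2^6 × 71
Prime factors: 2, 71
φ(4544) = 4544 × (1-1/2) × (1-1/71)
= 4544 × 1/2 × 70/71 = 2240

φ(4544) = 2240


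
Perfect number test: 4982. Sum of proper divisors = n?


Proper divisors of 4982: 1, 2, 47, 53, 94, 106, 2491
Sum = 1 + 2 + 47 + 53 + 94 + 106 + 2491 = 2794

No, 4982 is not perfect (2794 ≠ 4982)


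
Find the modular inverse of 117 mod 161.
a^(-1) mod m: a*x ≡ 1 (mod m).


Use the extended Euclidean algorithm on (161, 117); each row r = 161*s + 117*t:
r=161, s=1, t=0
r=117, s=0, t=1
q=1: r=44, s=1, t=-1   [161*(1) + 117*(-1) = 44]
q=2: r=29, s=-2, t=3   [161*(-2) + 117*(3) = 29]
q=1: r=15, s=3, t=-4   [161*(3) + 117*(-4) = 15]
q=1: r=14, s=-5, t=7   [161*(-5) + 117*(7) = 14]
q=1: r=1, s=8, t=-11   [161*(8) + 117*(-11) = 1]
q=14: r=0, s=-117, t=161   [161*(-117) + 117*(161) = 0]
GCD = 1 with t = -11, so 117*(-11) ≡ 1 (mod 161)
Inverse = -11 mod 161 = 150
Check: 117 * 150 = 17550 ≡ 1 (mod 161)

117^(-1) ≡ 150 (mod 161)


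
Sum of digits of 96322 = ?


9 + 6 + 3 + 2 + 2 = 22


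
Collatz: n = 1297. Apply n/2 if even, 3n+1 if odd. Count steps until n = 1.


1297 → 3892 → 1946 → 973 → 2920 → 1460 → 730 → 365 → 1096 → 548 → 274 → 137 → 412 → 206 → 103 → 310 → 155 → 466 → 233 → 700 → 350 → 175 → 526 → 263 → 790 → 395 → 1186 → 593 → 1780 → 890 → 445 → 1336 → 668 → 334 → 167 → 502 → 251 → 754 → 377 → 1132 → 566 → 283 → 850 → 425 → 1276 → 638 → 319 → 958 → 479 → 1438 → 719 → 2158 → 1079 → 3238 → 1619 → 4858 → 2429 → 7288 → 3644 → 1822 → 911 → 2734 → 1367 → 4102 → 2051 → 6154 → 3077 → 9232 → 4616 → 2308 → 1154 → 577 → 1732 → 866 → 433 → 1300 → 650 → 325 → 976 → 488 → 244 → 122 → 61 → 184 → 92 → 46 → 23 → 70 → 35 → 106 → 53 → 160 → 80 → 40 → 20 → 10 → 5 → 16 → 8 → 4 → 2 → 1
Total steps = 101

101 steps


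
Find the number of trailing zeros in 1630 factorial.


floor(1630/5) = 326
floor(1630/25) = 65
floor(1630/125) = 13
floor(1630/625) = 2
Total = 406

406 trailing zeros


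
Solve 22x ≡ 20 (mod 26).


GCD(22, 26) = 2 divides 20
Divide: 11x ≡ 10 (mod 13)
x ≡ 8 (mod 13)


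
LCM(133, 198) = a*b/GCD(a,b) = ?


GCD(133, 198) = 1
LCM = 133*198/1 = 26334/1 = 26334

LCM = 26334


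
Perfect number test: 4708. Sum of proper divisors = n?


Proper divisors of 4708: 1, 2, 4, 11, 22, 44, 107, 214, 428, 1177, 2354
Sum = 1 + 2 + 4 + 11 + 22 + 44 + 107 + 214 + 428 + 1177 + 2354 = 4364

No, 4708 is not perfect (4364 ≠ 4708)


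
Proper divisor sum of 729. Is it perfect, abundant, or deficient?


Proper divisors: 1, 3, 9, 27, 81, 243
Sum = 1 + 3 + 9 + 27 + 81 + 243 = 364
364 < 729 → deficient

s(729) = 364 (deficient)


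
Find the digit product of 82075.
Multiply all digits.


8 × 2 × 0 × 7 × 5 = 0


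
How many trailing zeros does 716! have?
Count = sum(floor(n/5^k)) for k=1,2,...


floor(716/5) = 143
floor(716/25) = 28
floor(716/125) = 5
floor(716/625) = 1
Total = 177

177 trailing zeros


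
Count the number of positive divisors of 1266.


1266 = 2^1 × 3^1 × 211^1
d(1266) = (1+1) × (1+1) × (1+1) = 8

8 divisors


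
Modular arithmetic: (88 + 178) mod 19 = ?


88 + 178 = 266
266 mod 19 = 0


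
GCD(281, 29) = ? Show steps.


281 = 9 * 29 + 20
29 = 1 * 20 + 9
20 = 2 * 9 + 2
9 = 4 * 2 + 1
2 = 2 * 1 + 0
GCD = 1


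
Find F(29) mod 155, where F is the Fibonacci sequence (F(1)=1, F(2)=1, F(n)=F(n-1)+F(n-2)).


F(k) mod 155 for k=1..29:
1, 1, 2, 3, 5, 8, 13, 21, 34, 55, 89, 144, 78, 67, 145, 57, 47, 104, 151, 100, 96, 41, 137, 23, 5, 28, 33, 61, 94
F(29) mod 155 = 94


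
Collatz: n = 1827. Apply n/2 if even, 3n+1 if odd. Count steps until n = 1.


1827 → 5482 → 2741 → 8224 → 4112 → 2056 → 1028 → 514 → 257 → 772 → 386 → 193 → 580 → 290 → 145 → 436 → 218 → 109 → 328 → 164 → 82 → 41 → 124 → 62 → 31 → 94 → 47 → 142 → 71 → 214 → 107 → 322 → 161 → 484 → 242 → 121 → 364 → 182 → 91 → 274 → 137 → 412 → 206 → 103 → 310 → 155 → 466 → 233 → 700 → 350 → 175 → 526 → 263 → 790 → 395 → 1186 → 593 → 1780 → 890 → 445 → 1336 → 668 → 334 → 167 → 502 → 251 → 754 → 377 → 1132 → 566 → 283 → 850 → 425 → 1276 → 638 → 319 → 958 → 479 → 1438 → 719 → 2158 → 1079 → 3238 → 1619 → 4858 → 2429 → 7288 → 3644 → 1822 → 911 → 2734 → 1367 → 4102 → 2051 → 6154 → 3077 → 9232 → 4616 → 2308 → 1154 → 577 → 1732 → 866 → 433 → 1300 → 650 → 325 → 976 → 488 → 244 → 122 → 61 → 184 → 92 → 46 → 23 → 70 → 35 → 106 → 53 → 160 → 80 → 40 → 20 → 10 → 5 → 16 → 8 → 4 → 2 → 1
Total steps = 130

130 steps


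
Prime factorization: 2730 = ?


2730 / 2 = 1365
1365 / 3 = 455
455 / 5 = 91
91 / 7 = 13
13 / 13 = 1
2730 = 2 × 3 × 5 × 7 × 13


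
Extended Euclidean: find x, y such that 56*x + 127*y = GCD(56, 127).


Tabular extended Euclidean (each row: r = 56*s + 127*t):
r=56, s=1, t=0
r=127, s=0, t=1
q=0: r=56, s=1, t=0   [56*(1) + 127*(0) = 56]
q=2: r=15, s=-2, t=1   [56*(-2) + 127*(1) = 15]
q=3: r=11, s=7, t=-3   [56*(7) + 127*(-3) = 11]
q=1: r=4, s=-9, t=4   [56*(-9) + 127*(4) = 4]
q=2: r=3, s=25, t=-11   [56*(25) + 127*(-11) = 3]
q=1: r=1, s=-34, t=15   [56*(-34) + 127*(15) = 1]
q=3: r=0, s=127, t=-56   [56*(127) + 127*(-56) = 0]
GCD = 1; from the row with r=1: x=-34, y=15
Check: 56*(-34) + 127*(15) = -1904 + 1905 = 1

GCD = 1, x = -34, y = 15


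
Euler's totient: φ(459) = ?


459 = 3^3 × 17
Prime factors: 3, 17
φ(459) = 459 × (1-1/3) × (1-1/17)
= 459 × 2/3 × 16/17 = 288

φ(459) = 288


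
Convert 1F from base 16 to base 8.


1F (base 16) = 31 (decimal)
31 (decimal) = 37 (base 8)


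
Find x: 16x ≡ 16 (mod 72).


GCD(16, 72) = 8 divides 16
Divide: 2x ≡ 2 (mod 9)
x ≡ 1 (mod 9)


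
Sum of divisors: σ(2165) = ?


Divisors of 2165: 1, 5, 433, 2165
Sum = 1 + 5 + 433 + 2165 = 2604

σ(2165) = 2604
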